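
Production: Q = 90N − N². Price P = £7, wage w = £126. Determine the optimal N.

N* = 36

The marginal product of N is MP_N = 90 − 2N.
A price-taking firm hires until the value of the marginal product equals the wage: P·MP_N = w, so 7·(90 − 2N) = 126.
Then 90 − 2N = 18, giving N = 36.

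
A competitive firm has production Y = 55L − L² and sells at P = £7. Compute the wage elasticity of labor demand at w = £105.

From P·MP_L = w with MP_L = 55 − 2L, labor demand is L(w) = (55 − w/7)/2.
dL/dw = −1/(14) = -1/14.
At w = 105, L = 20, so ε = (dL/dw)·(w/L) = (-1/14)·(105/20) = -0.375.

ε = -0.375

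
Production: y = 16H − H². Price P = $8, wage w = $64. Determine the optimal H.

H* = 4

The marginal product of H is MP_H = 16 − 2H.
A price-taking firm hires until the value of the marginal product equals the wage: P·MP_H = w, so 8·(16 − 2H) = 64.
Then 16 − 2H = 8, giving H = 4.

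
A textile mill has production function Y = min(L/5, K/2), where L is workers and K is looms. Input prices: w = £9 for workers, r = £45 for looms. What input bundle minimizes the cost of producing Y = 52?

L* = 260, K* = 104

With a fixed-proportions technology, the cost-minimizing bundle uses no slack in either input: L/5 = K/2 = Y.
So L = 5·52 = 260 and K = 2·52 = 104.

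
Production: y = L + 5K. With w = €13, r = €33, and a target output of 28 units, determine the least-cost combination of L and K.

L* = 0, K* = 5.6

The inputs are perfect substitutes, so the firm uses whichever has the lower cost per unit of output.
Cost per unit of output via L is 13; via K it is 6.6. K is cheaper.
Producing y = 28 with K alone: L = 0, K = 5.6.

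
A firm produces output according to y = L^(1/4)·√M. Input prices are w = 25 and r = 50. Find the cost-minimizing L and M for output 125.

Cost minimization requires the marginal rate of technical substitution to equal the input-price ratio: MP_L/MP_M = w/r.
Here MP_L/MP_M = (1/4)·(M/L)/(1/2) = 0.5·(M/L). Setting this equal to 25/50 = 0.5 gives M = L.
Substituting into y = 125: L^(1/4)·(L)^(1/2) = 125.
Solving, L = 625 and M = 625.

L* = 625, M* = 625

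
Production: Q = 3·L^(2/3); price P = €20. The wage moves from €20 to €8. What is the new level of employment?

L* = 125

From P·MP_L = w with MP_L = 2·L^(-1/3), the labor demand is L(w) = (40/w)^(3).
At w = 20: L = 8. At w = 8: L = 125.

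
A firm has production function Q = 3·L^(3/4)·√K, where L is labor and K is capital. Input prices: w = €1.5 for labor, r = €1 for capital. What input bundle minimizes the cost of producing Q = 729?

L* = 81, K* = 81

Cost minimization requires the marginal rate of technical substitution to equal the input-price ratio: MP_L/MP_K = w/r.
Here MP_L/MP_K = (3/4)·(K/L)/(1/2) = 1.5·(K/L). Setting this equal to 1.5/1 = 1.5 gives K = L.
Substituting into Q = 729: 3·L^(3/4)·(L)^(1/2) = 729.
Solving, L = 81 and K = 81.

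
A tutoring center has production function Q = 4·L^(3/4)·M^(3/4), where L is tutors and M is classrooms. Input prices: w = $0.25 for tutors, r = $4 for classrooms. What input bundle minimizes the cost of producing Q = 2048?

L* = 256, M* = 16

Cost minimization requires the marginal rate of technical substitution to equal the input-price ratio: MP_L/MP_M = w/r.
Here MP_L/MP_M = (3/4)·(M/L)/(3/4) = (M/L). Setting this equal to 0.25/4 = 0.0625 gives M = 0.0625L.
Substituting into Q = 2048: 4·L^(3/4)·(0.0625L)^(3/4) = 2048.
Solving, L = 256 and M = 16.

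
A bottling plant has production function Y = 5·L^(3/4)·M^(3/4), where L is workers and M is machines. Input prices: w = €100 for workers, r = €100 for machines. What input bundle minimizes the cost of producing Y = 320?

Cost minimization requires the marginal rate of technical substitution to equal the input-price ratio: MP_L/MP_M = w/r.
Here MP_L/MP_M = (3/4)·(M/L)/(3/4) = (M/L). Setting this equal to 100/100 = 1 gives M = L.
Substituting into Y = 320: 5·L^(3/4)·(L)^(3/4) = 320.
Solving, L = 16 and M = 16.

L* = 16, M* = 16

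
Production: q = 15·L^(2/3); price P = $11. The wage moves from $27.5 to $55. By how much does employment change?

ΔL = -56

From P·MP_L = w with MP_L = 10·L^(-1/3), the labor demand is L(w) = (110/w)^(3).
At w = 27.5: L = 64. At w = 55: L = 8.
ΔL = 8 − 64 = -56.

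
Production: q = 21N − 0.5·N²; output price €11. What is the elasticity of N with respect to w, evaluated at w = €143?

From P·MP_N = w with MP_N = 21 − N, labor demand is N(w) = 21 − w/11.
dN/dw = −1/(11) = -1/11.
At w = 143, N = 8, so ε = (dN/dw)·(w/N) = (-1/11)·(143/8) = -1.625.

ε = -1.625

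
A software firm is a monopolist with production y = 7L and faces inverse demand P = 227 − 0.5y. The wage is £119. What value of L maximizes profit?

L* = 30

Marginal revenue from the inverse demand is MR = 227 − y.
The marginal product is MP_L = 7.
A monopolist hires until marginal revenue product equals the wage: MR·MP_L = w.
(227 − 7L)·7 = 119, so L = 30.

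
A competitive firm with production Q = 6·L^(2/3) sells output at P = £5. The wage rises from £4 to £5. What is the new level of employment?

L* = 64

From P·MP_L = w with MP_L = 4·L^(-1/3), the labor demand is L(w) = (20/w)^(3).
At w = 4: L = 125. At w = 5: L = 64.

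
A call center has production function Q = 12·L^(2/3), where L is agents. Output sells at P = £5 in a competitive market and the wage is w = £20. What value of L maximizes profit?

L* = 8

MP_L = (2/3)·12·L^(-1/3) = 8·L^(-1/3).
Profit maximization for a price taker requires P·MP_L = w: 5·8·L^(-1/3) = 20.
So L^(-1/3) = 0.5, which gives L = 8.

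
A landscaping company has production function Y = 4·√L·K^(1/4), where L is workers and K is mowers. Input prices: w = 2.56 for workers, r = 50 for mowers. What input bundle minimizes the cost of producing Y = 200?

L* = 625, K* = 16

Cost minimization requires the marginal rate of technical substitution to equal the input-price ratio: MP_L/MP_K = w/r.
Here MP_L/MP_K = (1/2)·(K/L)/(1/4) = 2·(K/L). Setting this equal to 2.56/50 = 0.0512 gives K = 0.0256L.
Substituting into Y = 200: 4·L^(1/2)·(0.0256L)^(1/4) = 200.
Solving, L = 625 and K = 16.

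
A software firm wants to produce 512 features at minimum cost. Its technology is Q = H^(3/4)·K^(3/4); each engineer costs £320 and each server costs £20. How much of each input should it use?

H* = 16, K* = 256

Cost minimization requires the marginal rate of technical substitution to equal the input-price ratio: MP_H/MP_K = w/r.
Here MP_H/MP_K = (3/4)·(K/H)/(3/4) = (K/H). Setting this equal to 320/20 = 16 gives K = 16H.
Substituting into Q = 512: H^(3/4)·(16H)^(3/4) = 512.
Solving, H = 16 and K = 256.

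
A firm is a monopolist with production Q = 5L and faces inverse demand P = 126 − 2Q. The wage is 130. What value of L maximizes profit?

L* = 5

Marginal revenue from the inverse demand is MR = 126 − 4Q.
The marginal product is MP_L = 5.
A monopolist hires until marginal revenue product equals the wage: MR·MP_L = w.
(126 − 20L)·5 = 130, so L = 5.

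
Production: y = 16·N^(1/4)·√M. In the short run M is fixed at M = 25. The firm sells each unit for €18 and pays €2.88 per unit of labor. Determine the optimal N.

N* = 625

With M = 25, MP_N = (1/4)·16·N^(-3/4)·25^(1/2) = 20·N^(-3/4).
Profit maximization for a price taker requires P·MP_N = w: 18·20·N^(-3/4) = 2.88.
So N^(-3/4) = 0.008, which gives N = 625.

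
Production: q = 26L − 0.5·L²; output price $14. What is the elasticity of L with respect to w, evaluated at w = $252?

From P·MP_L = w with MP_L = 26 − L, labor demand is L(w) = 26 − w/14.
dL/dw = −1/(14) = -1/14.
At w = 252, L = 8, so ε = (dL/dw)·(w/L) = (-1/14)·(252/8) = -2.25.

ε = -2.25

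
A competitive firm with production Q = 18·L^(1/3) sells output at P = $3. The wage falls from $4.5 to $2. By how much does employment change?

ΔL = 19

From P·MP_L = w with MP_L = 6·L^(-2/3), the labor demand is L(w) = (18/w)^(3/2).
At w = 4.5: L = 8. At w = 2: L = 27.
ΔL = 27 − 8 = 19.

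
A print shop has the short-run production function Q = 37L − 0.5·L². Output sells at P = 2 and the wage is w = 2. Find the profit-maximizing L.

L* = 36

The marginal product of L is MP_L = 37 − L.
A price-taking firm hires until the value of the marginal product equals the wage: P·MP_L = w, so 2·(37 − L) = 2.
Then 37 − L = 1, giving L = 36.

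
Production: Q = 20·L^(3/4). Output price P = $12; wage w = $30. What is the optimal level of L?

MP_L = (3/4)·20·L^(-1/4) = 15·L^(-1/4).
Profit maximization for a price taker requires P·MP_L = w: 12·15·L^(-1/4) = 30.
So L^(-1/4) = 1/6, which gives L = 1296.

L* = 1296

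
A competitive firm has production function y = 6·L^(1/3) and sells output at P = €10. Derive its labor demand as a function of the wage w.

L(w) = (20/w)^(3/2)

MP_L = (1/3)·6·L^(-2/3) = 2·L^(-2/3).
Setting P·MP_L = w: 20·L^(-2/3) = w.
Solving for L: L^(-2/3) = w/20, so L = (20/w)^(3/2).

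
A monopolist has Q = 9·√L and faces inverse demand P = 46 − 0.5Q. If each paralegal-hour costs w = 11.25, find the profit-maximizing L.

L* = 16

Marginal revenue from the inverse demand is MR = 46 − Q.
The marginal product is MP_L = 4.5·L^(-1/2).
A monopolist hires until marginal revenue product equals the wage: MR·MP_L = w.
At L, Q = 9·√L. Substituting and solving: (46 − 9·√L)·4.5·L^(-1/2) = 11.25 gives L = 16.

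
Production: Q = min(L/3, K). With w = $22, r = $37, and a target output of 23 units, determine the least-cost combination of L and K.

With a fixed-proportions technology, the cost-minimizing bundle uses no slack in either input: L/3 = K = Q.
So L = 3·23 = 69 and K = 23.

L* = 69, K* = 23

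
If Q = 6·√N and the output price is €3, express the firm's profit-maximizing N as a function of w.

N(w) = 81/w²

MP_N = (1/2)·6·N^(-1/2) = 3·N^(-1/2).
Setting P·MP_N = w: 9·N^(-1/2) = w.
Solving for N: N^(-1/2) = w/9, so N = (9/w)^(2).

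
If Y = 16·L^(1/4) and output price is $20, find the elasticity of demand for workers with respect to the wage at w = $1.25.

MP_L = (1/4)·16·L^(-3/4), so P·MP_L = w gives 80·L^(-3/4) = w.
Solving, L(w) = (80/w)^(4/3). This is a constant-elasticity form: L ∝ w^(−4/3), so ε = −4/3.

ε = -4/3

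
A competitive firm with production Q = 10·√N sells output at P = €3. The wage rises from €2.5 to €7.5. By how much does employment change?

ΔN = -32

From P·MP_N = w with MP_N = 5·N^(-1/2), the labor demand is N(w) = (15/w)^(2).
At w = 2.5: N = 36. At w = 7.5: N = 4.
ΔN = 4 − 36 = -32.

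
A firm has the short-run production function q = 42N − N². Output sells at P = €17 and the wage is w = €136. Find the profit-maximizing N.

The marginal product of N is MP_N = 42 − 2N.
A price-taking firm hires until the value of the marginal product equals the wage: P·MP_N = w, so 17·(42 − 2N) = 136.
Then 42 − 2N = 8, giving N = 17.

N* = 17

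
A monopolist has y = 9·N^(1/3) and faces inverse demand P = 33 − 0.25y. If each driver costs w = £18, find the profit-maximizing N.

N* = 8

Marginal revenue from the inverse demand is MR = 33 − 0.5y.
The marginal product is MP_N = 3·N^(-2/3).
A monopolist hires until marginal revenue product equals the wage: MR·MP_N = w.
At N, y = 9·N^(1/3). Substituting and solving: (33 − 4.5·N^(1/3))·3·N^(-2/3) = 18 gives N = 8.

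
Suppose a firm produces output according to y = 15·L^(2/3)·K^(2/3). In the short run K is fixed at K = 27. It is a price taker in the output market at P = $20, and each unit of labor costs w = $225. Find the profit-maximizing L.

L* = 512

With K = 27, MP_L = (2/3)·15·L^(-1/3)·27^(2/3) = 90·L^(-1/3).
Profit maximization for a price taker requires P·MP_L = w: 20·90·L^(-1/3) = 225.
So L^(-1/3) = 0.125, which gives L = 512.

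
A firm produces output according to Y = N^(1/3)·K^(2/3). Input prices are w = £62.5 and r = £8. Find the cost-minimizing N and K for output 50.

N* = 8, K* = 125

Cost minimization requires the marginal rate of technical substitution to equal the input-price ratio: MP_N/MP_K = w/r.
Here MP_N/MP_K = (1/3)·(K/N)/(2/3) = 0.5·(K/N). Setting this equal to 62.5/8 = 7.8125 gives K = 15.625N.
Substituting into Y = 50: N^(1/3)·(15.625N)^(2/3) = 50.
Solving, N = 8 and K = 125.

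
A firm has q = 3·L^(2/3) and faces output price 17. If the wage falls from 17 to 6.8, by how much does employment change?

From P·MP_L = w with MP_L = 2·L^(-1/3), the labor demand is L(w) = (34/w)^(3).
At w = 17: L = 8. At w = 6.8: L = 125.
ΔL = 125 − 8 = 117.

ΔL = 117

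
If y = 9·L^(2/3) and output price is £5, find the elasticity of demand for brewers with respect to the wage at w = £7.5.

ε = -3

MP_L = (2/3)·9·L^(-1/3), so P·MP_L = w gives 30·L^(-1/3) = w.
Solving, L(w) = (30/w)^(3). This is a constant-elasticity form: L ∝ w^(−3), so ε = −3.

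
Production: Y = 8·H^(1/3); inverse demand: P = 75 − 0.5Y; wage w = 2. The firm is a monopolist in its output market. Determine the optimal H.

H* = 216

Marginal revenue from the inverse demand is MR = 75 − Y.
The marginal product is MP_H = (8/3)·H^(-2/3).
A monopolist hires until marginal revenue product equals the wage: MR·MP_H = w.
At H, Y = 8·H^(1/3). Substituting and solving: (75 − 8·H^(1/3))·(8/3)·H^(-2/3) = 2 gives H = 216.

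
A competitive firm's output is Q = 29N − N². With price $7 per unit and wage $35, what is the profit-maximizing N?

N* = 12

The marginal product of N is MP_N = 29 − 2N.
A price-taking firm hires until the value of the marginal product equals the wage: P·MP_N = w, so 7·(29 − 2N) = 35.
Then 29 − 2N = 5, giving N = 12.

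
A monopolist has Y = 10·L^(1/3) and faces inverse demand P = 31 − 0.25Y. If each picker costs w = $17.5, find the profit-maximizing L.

L* = 8

Marginal revenue from the inverse demand is MR = 31 − 0.5Y.
The marginal product is MP_L = (10/3)·L^(-2/3).
A monopolist hires until marginal revenue product equals the wage: MR·MP_L = w.
At L, Y = 10·L^(1/3). Substituting and solving: (31 − 5·L^(1/3))·(10/3)·L^(-2/3) = 17.5 gives L = 8.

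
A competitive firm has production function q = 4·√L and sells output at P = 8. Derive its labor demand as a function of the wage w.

MP_L = (1/2)·4·L^(-1/2) = 2·L^(-1/2).
Setting P·MP_L = w: 16·L^(-1/2) = w.
Solving for L: L^(-1/2) = w/16, so L = (16/w)^(2).

L(w) = 256/w²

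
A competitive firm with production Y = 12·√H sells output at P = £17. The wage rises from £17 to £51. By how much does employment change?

ΔH = -32

From P·MP_H = w with MP_H = 6·H^(-1/2), the labor demand is H(w) = (102/w)^(2).
At w = 17: H = 36. At w = 51: H = 4.
ΔH = 4 − 36 = -32.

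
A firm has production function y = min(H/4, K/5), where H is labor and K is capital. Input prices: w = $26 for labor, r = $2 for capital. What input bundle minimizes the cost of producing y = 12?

H* = 48, K* = 60

With a fixed-proportions technology, the cost-minimizing bundle uses no slack in either input: H/4 = K/5 = y.
So H = 4·12 = 48 and K = 5·12 = 60.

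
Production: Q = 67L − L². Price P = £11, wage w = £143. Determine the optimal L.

L* = 27

The marginal product of L is MP_L = 67 − 2L.
A price-taking firm hires until the value of the marginal product equals the wage: P·MP_L = w, so 11·(67 − 2L) = 143.
Then 67 − 2L = 13, giving L = 27.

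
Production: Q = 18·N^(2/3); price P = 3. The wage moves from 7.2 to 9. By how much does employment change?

From P·MP_N = w with MP_N = 12·N^(-1/3), the labor demand is N(w) = (36/w)^(3).
At w = 7.2: N = 125. At w = 9: N = 64.
ΔN = 64 − 125 = -61.

ΔN = -61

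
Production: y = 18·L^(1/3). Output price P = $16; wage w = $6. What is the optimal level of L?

MP_L = (1/3)·18·L^(-2/3) = 6·L^(-2/3).
Profit maximization for a price taker requires P·MP_L = w: 16·6·L^(-2/3) = 6.
So L^(-2/3) = 0.0625, which gives L = 64.

L* = 64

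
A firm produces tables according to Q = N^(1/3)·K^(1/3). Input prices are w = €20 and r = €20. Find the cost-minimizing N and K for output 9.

N* = 27, K* = 27

Cost minimization requires the marginal rate of technical substitution to equal the input-price ratio: MP_N/MP_K = w/r.
Here MP_N/MP_K = (1/3)·(K/N)/(1/3) = (K/N). Setting this equal to 20/20 = 1 gives K = N.
Substituting into Q = 9: N^(1/3)·(N)^(1/3) = 9.
Solving, N = 27 and K = 27.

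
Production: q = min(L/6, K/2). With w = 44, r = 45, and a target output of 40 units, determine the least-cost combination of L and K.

L* = 240, K* = 80

With a fixed-proportions technology, the cost-minimizing bundle uses no slack in either input: L/6 = K/2 = q.
So L = 6·40 = 240 and K = 2·40 = 80.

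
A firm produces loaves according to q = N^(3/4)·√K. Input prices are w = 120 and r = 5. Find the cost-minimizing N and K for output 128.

Cost minimization requires the marginal rate of technical substitution to equal the input-price ratio: MP_N/MP_K = w/r.
Here MP_N/MP_K = (3/4)·(K/N)/(1/2) = 1.5·(K/N). Setting this equal to 120/5 = 24 gives K = 16N.
Substituting into q = 128: N^(3/4)·(16N)^(1/2) = 128.
Solving, N = 16 and K = 256.

N* = 16, K* = 256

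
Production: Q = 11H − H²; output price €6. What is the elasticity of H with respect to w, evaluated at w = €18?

From P·MP_H = w with MP_H = 11 − 2H, labor demand is H(w) = (11 − w/6)/2.
dH/dw = −1/(12) = -1/12.
At w = 18, H = 4, so ε = (dH/dw)·(w/H) = (-1/12)·(18/4) = -0.375.

ε = -0.375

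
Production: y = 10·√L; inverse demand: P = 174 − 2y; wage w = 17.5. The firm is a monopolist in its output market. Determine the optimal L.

Marginal revenue from the inverse demand is MR = 174 − 4y.
The marginal product is MP_L = 5·L^(-1/2).
A monopolist hires until marginal revenue product equals the wage: MR·MP_L = w.
At L, y = 10·√L. Substituting and solving: (174 − 40·√L)·5·L^(-1/2) = 17.5 gives L = 16.

L* = 16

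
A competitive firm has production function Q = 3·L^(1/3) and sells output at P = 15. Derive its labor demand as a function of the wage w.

L(w) = (15/w)^(3/2)

MP_L = (1/3)·3·L^(-2/3) = L^(-2/3).
Setting P·MP_L = w: 15·L^(-2/3) = w.
Solving for L: L^(-2/3) = w/15, so L = (15/w)^(3/2).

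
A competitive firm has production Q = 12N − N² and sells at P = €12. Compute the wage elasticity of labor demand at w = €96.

From P·MP_N = w with MP_N = 12 − 2N, labor demand is N(w) = (12 − w/12)/2.
dN/dw = −1/(24) = -1/24.
At w = 96, N = 2, so ε = (dN/dw)·(w/N) = (-1/24)·(96/2) = -2.

ε = -2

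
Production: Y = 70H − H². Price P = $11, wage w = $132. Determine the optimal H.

H* = 29

The marginal product of H is MP_H = 70 − 2H.
A price-taking firm hires until the value of the marginal product equals the wage: P·MP_H = w, so 11·(70 − 2H) = 132.
Then 70 − 2H = 12, giving H = 29.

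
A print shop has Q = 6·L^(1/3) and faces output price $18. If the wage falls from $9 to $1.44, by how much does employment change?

From P·MP_L = w with MP_L = 2·L^(-2/3), the labor demand is L(w) = (36/w)^(3/2).
At w = 9: L = 8. At w = 1.44: L = 125.
ΔL = 125 − 8 = 117.

ΔL = 117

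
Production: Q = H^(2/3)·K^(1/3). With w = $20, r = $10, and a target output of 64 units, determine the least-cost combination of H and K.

Cost minimization requires the marginal rate of technical substitution to equal the input-price ratio: MP_H/MP_K = w/r.
Here MP_H/MP_K = (2/3)·(K/H)/(1/3) = 2·(K/H). Setting this equal to 20/10 = 2 gives K = H.
Substituting into Q = 64: H^(2/3)·(H)^(1/3) = 64.
Solving, H = 64 and K = 64.

H* = 64, K* = 64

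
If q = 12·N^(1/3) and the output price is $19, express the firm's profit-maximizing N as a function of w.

N(w) = (76/w)^(3/2)

MP_N = (1/3)·12·N^(-2/3) = 4·N^(-2/3).
Setting P·MP_N = w: 76·N^(-2/3) = w.
Solving for N: N^(-2/3) = w/76, so N = (76/w)^(3/2).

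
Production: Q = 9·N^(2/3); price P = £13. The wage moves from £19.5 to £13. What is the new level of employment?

N* = 216

From P·MP_N = w with MP_N = 6·N^(-1/3), the labor demand is N(w) = (78/w)^(3).
At w = 19.5: N = 64. At w = 13: N = 216.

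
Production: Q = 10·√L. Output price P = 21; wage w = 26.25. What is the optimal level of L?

L* = 16

MP_L = (1/2)·10·L^(-1/2) = 5·L^(-1/2).
Profit maximization for a price taker requires P·MP_L = w: 21·5·L^(-1/2) = 26.25.
So L^(-1/2) = 0.25, which gives L = 16.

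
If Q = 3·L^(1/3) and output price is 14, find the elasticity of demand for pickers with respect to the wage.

ε = -1.5

MP_L = (1/3)·3·L^(-2/3), so P·MP_L = w gives 14·L^(-2/3) = w.
Solving, L(w) = (14/w)^(3/2). This is a constant-elasticity form: L ∝ w^(−3/2), so ε = −3/2.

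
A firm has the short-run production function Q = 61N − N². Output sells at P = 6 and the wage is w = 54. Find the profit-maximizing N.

The marginal product of N is MP_N = 61 − 2N.
A price-taking firm hires until the value of the marginal product equals the wage: P·MP_N = w, so 6·(61 − 2N) = 54.
Then 61 − 2N = 9, giving N = 26.

N* = 26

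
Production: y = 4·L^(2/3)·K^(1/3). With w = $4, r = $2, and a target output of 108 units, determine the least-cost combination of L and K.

L* = 27, K* = 27

Cost minimization requires the marginal rate of technical substitution to equal the input-price ratio: MP_L/MP_K = w/r.
Here MP_L/MP_K = (2/3)·(K/L)/(1/3) = 2·(K/L). Setting this equal to 4/2 = 2 gives K = L.
Substituting into y = 108: 4·L^(2/3)·(L)^(1/3) = 108.
Solving, L = 27 and K = 27.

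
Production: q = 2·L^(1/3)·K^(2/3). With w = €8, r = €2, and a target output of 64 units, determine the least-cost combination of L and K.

Cost minimization requires the marginal rate of technical substitution to equal the input-price ratio: MP_L/MP_K = w/r.
Here MP_L/MP_K = (1/3)·(K/L)/(2/3) = 0.5·(K/L). Setting this equal to 8/2 = 4 gives K = 8L.
Substituting into q = 64: 2·L^(1/3)·(8L)^(2/3) = 64.
Solving, L = 8 and K = 64.

L* = 8, K* = 64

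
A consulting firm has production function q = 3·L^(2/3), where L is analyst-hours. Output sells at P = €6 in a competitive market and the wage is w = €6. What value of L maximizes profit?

L* = 8

MP_L = (2/3)·3·L^(-1/3) = 2·L^(-1/3).
Profit maximization for a price taker requires P·MP_L = w: 6·2·L^(-1/3) = 6.
So L^(-1/3) = 0.5, which gives L = 8.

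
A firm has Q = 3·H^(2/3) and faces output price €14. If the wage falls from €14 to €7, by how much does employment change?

ΔH = 56

From P·MP_H = w with MP_H = 2·H^(-1/3), the labor demand is H(w) = (28/w)^(3).
At w = 14: H = 8. At w = 7: H = 64.
ΔH = 64 − 8 = 56.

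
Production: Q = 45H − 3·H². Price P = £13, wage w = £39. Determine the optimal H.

The marginal product of H is MP_H = 45 − 6H.
A price-taking firm hires until the value of the marginal product equals the wage: P·MP_H = w, so 13·(45 − 6H) = 39.
Then 45 − 6H = 3, giving H = 7.

H* = 7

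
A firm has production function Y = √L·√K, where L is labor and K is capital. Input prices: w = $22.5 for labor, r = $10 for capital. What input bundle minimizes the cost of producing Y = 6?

Cost minimization requires the marginal rate of technical substitution to equal the input-price ratio: MP_L/MP_K = w/r.
Here MP_L/MP_K = (1/2)·(K/L)/(1/2) = (K/L). Setting this equal to 22.5/10 = 2.25 gives K = 2.25L.
Substituting into Y = 6: L^(1/2)·(2.25L)^(1/2) = 6.
Solving, L = 4 and K = 9.

L* = 4, K* = 9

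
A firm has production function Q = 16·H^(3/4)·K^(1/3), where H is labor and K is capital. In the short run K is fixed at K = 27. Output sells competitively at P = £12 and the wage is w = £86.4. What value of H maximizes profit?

H* = 625

With K = 27, MP_H = (3/4)·16·H^(-1/4)·27^(1/3) = 36·H^(-1/4).
Profit maximization for a price taker requires P·MP_H = w: 12·36·H^(-1/4) = 86.4.
So H^(-1/4) = 0.2, which gives H = 625.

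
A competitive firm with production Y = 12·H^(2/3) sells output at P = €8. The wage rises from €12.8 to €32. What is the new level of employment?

From P·MP_H = w with MP_H = 8·H^(-1/3), the labor demand is H(w) = (64/w)^(3).
At w = 12.8: H = 125. At w = 32: H = 8.

H* = 8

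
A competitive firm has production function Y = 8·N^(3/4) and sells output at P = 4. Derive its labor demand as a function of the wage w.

MP_N = (3/4)·8·N^(-1/4) = 6·N^(-1/4).
Setting P·MP_N = w: 24·N^(-1/4) = w.
Solving for N: N^(-1/4) = w/24, so N = (24/w)^(4).

N(w) = 331776/w^(4)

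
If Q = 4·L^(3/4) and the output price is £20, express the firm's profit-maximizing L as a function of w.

L(w) = (60/w)^(4)

MP_L = (3/4)·4·L^(-1/4) = 3·L^(-1/4).
Setting P·MP_L = w: 60·L^(-1/4) = w.
Solving for L: L^(-1/4) = w/60, so L = (60/w)^(4).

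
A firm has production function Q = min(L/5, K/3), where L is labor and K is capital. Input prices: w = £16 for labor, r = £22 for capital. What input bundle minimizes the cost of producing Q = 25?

L* = 125, K* = 75

With a fixed-proportions technology, the cost-minimizing bundle uses no slack in either input: L/5 = K/3 = Q.
So L = 5·25 = 125 and K = 3·25 = 75.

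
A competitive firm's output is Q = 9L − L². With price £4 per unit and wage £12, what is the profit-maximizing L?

L* = 3

The marginal product of L is MP_L = 9 − 2L.
A price-taking firm hires until the value of the marginal product equals the wage: P·MP_L = w, so 4·(9 − 2L) = 12.
Then 9 − 2L = 3, giving L = 3.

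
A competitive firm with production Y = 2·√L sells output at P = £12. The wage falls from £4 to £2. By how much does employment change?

From P·MP_L = w with MP_L = L^(-1/2), the labor demand is L(w) = (12/w)^(2).
At w = 4: L = 9. At w = 2: L = 36.
ΔL = 36 − 9 = 27.

ΔL = 27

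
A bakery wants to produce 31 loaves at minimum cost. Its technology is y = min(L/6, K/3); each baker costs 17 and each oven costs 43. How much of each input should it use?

L* = 186, K* = 93

With a fixed-proportions technology, the cost-minimizing bundle uses no slack in either input: L/6 = K/3 = y.
So L = 6·31 = 186 and K = 3·31 = 93.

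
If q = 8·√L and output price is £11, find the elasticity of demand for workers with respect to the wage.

ε = -2

MP_L = (1/2)·8·L^(-1/2), so P·MP_L = w gives 44·L^(-1/2) = w.
Solving, L(w) = (44/w)^(2). This is a constant-elasticity form: L ∝ w^(−2), so ε = −2.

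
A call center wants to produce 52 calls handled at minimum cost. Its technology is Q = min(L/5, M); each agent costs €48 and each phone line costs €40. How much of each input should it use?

L* = 260, M* = 52

With a fixed-proportions technology, the cost-minimizing bundle uses no slack in either input: L/5 = M = Q.
So L = 5·52 = 260 and M = 52.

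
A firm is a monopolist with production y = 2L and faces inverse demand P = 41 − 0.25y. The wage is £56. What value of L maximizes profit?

Marginal revenue from the inverse demand is MR = 41 − 0.5y.
The marginal product is MP_L = 2.
A monopolist hires until marginal revenue product equals the wage: MR·MP_L = w.
(41 − L)·2 = 56, so L = 13.

L* = 13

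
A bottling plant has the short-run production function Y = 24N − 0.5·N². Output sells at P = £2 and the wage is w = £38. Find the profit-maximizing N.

N* = 5

The marginal product of N is MP_N = 24 − N.
A price-taking firm hires until the value of the marginal product equals the wage: P·MP_N = w, so 2·(24 − N) = 38.
Then 24 − N = 19, giving N = 5.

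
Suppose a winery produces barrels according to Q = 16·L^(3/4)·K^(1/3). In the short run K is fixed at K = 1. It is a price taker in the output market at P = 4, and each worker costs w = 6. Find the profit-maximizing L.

With K = 1, MP_L = (3/4)·16·L^(-1/4)·1^(1/3) = 12·L^(-1/4).
Profit maximization for a price taker requires P·MP_L = w: 4·12·L^(-1/4) = 6.
So L^(-1/4) = 0.125, which gives L = 4096.

L* = 4096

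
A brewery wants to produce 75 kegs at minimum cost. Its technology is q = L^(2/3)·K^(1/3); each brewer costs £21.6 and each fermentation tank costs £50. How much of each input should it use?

Cost minimization requires the marginal rate of technical substitution to equal the input-price ratio: MP_L/MP_K = w/r.
Here MP_L/MP_K = (2/3)·(K/L)/(1/3) = 2·(K/L). Setting this equal to 21.6/50 = 0.432 gives K = 0.216L.
Substituting into q = 75: L^(2/3)·(0.216L)^(1/3) = 75.
Solving, L = 125 and K = 27.

L* = 125, K* = 27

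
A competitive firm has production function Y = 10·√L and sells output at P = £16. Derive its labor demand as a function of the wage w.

MP_L = (1/2)·10·L^(-1/2) = 5·L^(-1/2).
Setting P·MP_L = w: 80·L^(-1/2) = w.
Solving for L: L^(-1/2) = w/80, so L = (80/w)^(2).

L(w) = 6400/w²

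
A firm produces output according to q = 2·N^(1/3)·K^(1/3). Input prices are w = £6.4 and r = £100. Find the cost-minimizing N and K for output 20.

N* = 125, K* = 8

Cost minimization requires the marginal rate of technical substitution to equal the input-price ratio: MP_N/MP_K = w/r.
Here MP_N/MP_K = (1/3)·(K/N)/(1/3) = (K/N). Setting this equal to 6.4/100 = 0.064 gives K = 0.064N.
Substituting into q = 20: 2·N^(1/3)·(0.064N)^(1/3) = 20.
Solving, N = 125 and K = 8.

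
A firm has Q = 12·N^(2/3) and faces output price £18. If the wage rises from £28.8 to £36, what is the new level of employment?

N* = 64

From P·MP_N = w with MP_N = 8·N^(-1/3), the labor demand is N(w) = (144/w)^(3).
At w = 28.8: N = 125. At w = 36: N = 64.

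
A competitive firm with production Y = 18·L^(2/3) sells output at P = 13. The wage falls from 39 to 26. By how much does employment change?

From P·MP_L = w with MP_L = 12·L^(-1/3), the labor demand is L(w) = (156/w)^(3).
At w = 39: L = 64. At w = 26: L = 216.
ΔL = 216 − 64 = 152.

ΔL = 152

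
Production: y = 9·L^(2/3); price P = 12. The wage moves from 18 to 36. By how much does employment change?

ΔL = -56

From P·MP_L = w with MP_L = 6·L^(-1/3), the labor demand is L(w) = (72/w)^(3).
At w = 18: L = 64. At w = 36: L = 8.
ΔL = 8 − 64 = -56.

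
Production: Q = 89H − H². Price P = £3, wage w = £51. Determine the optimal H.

The marginal product of H is MP_H = 89 − 2H.
A price-taking firm hires until the value of the marginal product equals the wage: P·MP_H = w, so 3·(89 − 2H) = 51.
Then 89 − 2H = 17, giving H = 36.

H* = 36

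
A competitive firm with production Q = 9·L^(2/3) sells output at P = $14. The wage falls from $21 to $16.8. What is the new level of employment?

From P·MP_L = w with MP_L = 6·L^(-1/3), the labor demand is L(w) = (84/w)^(3).
At w = 21: L = 64. At w = 16.8: L = 125.

L* = 125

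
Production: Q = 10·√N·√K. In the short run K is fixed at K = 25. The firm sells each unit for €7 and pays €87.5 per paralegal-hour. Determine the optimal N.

With K = 25, MP_N = (1/2)·10·N^(-1/2)·25^(1/2) = 25·N^(-1/2).
Profit maximization for a price taker requires P·MP_N = w: 7·25·N^(-1/2) = 87.5.
So N^(-1/2) = 0.5, which gives N = 4.

N* = 4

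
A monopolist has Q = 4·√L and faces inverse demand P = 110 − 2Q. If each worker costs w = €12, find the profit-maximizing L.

Marginal revenue from the inverse demand is MR = 110 − 4Q.
The marginal product is MP_L = 2·L^(-1/2).
A monopolist hires until marginal revenue product equals the wage: MR·MP_L = w.
At L, Q = 4·√L. Substituting and solving: (110 − 16·√L)·2·L^(-1/2) = 12 gives L = 25.

L* = 25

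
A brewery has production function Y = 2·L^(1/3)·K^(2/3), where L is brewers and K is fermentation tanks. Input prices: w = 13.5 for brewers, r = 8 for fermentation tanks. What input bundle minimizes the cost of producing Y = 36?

L* = 8, K* = 27

Cost minimization requires the marginal rate of technical substitution to equal the input-price ratio: MP_L/MP_K = w/r.
Here MP_L/MP_K = (1/3)·(K/L)/(2/3) = 0.5·(K/L). Setting this equal to 13.5/8 = 1.6875 gives K = 3.375L.
Substituting into Y = 36: 2·L^(1/3)·(3.375L)^(2/3) = 36.
Solving, L = 8 and K = 27.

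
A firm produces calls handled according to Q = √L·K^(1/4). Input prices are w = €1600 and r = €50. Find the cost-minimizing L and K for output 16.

Cost minimization requires the marginal rate of technical substitution to equal the input-price ratio: MP_L/MP_K = w/r.
Here MP_L/MP_K = (1/2)·(K/L)/(1/4) = 2·(K/L). Setting this equal to 1600/50 = 32 gives K = 16L.
Substituting into Q = 16: L^(1/2)·(16L)^(1/4) = 16.
Solving, L = 16 and K = 256.

L* = 16, K* = 256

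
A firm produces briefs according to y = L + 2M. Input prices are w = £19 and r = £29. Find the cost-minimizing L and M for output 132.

L* = 0, M* = 66

The inputs are perfect substitutes, so the firm uses whichever has the lower cost per unit of output.
Cost per unit of output via L is 19; via M it is 14.5. M is cheaper.
Producing y = 132 with M alone: L = 0, M = 66.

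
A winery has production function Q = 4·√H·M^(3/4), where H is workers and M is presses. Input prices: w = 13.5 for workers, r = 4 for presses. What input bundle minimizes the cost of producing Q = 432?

Cost minimization requires the marginal rate of technical substitution to equal the input-price ratio: MP_H/MP_M = w/r.
Here MP_H/MP_M = (1/2)·(M/H)/(3/4) = (2/3)·(M/H). Setting this equal to 13.5/4 = 3.375 gives M = 5.0625H.
Substituting into Q = 432: 4·H^(1/2)·(5.0625H)^(3/4) = 432.
Solving, H = 16 and M = 81.

H* = 16, M* = 81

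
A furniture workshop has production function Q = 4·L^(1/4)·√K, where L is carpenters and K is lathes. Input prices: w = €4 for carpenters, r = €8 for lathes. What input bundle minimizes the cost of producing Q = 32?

L* = 16, K* = 16

Cost minimization requires the marginal rate of technical substitution to equal the input-price ratio: MP_L/MP_K = w/r.
Here MP_L/MP_K = (1/4)·(K/L)/(1/2) = 0.5·(K/L). Setting this equal to 4/8 = 0.5 gives K = L.
Substituting into Q = 32: 4·L^(1/4)·(L)^(1/2) = 32.
Solving, L = 16 and K = 16.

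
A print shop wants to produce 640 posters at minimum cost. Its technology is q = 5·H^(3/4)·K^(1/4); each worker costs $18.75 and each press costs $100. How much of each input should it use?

H* = 256, K* = 16

Cost minimization requires the marginal rate of technical substitution to equal the input-price ratio: MP_H/MP_K = w/r.
Here MP_H/MP_K = (3/4)·(K/H)/(1/4) = 3·(K/H). Setting this equal to 18.75/100 = 0.1875 gives K = 0.0625H.
Substituting into q = 640: 5·H^(3/4)·(0.0625H)^(1/4) = 640.
Solving, H = 256 and K = 16.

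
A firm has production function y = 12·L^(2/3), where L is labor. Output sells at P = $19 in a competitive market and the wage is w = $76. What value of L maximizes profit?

MP_L = (2/3)·12·L^(-1/3) = 8·L^(-1/3).
Profit maximization for a price taker requires P·MP_L = w: 19·8·L^(-1/3) = 76.
So L^(-1/3) = 0.5, which gives L = 8.

L* = 8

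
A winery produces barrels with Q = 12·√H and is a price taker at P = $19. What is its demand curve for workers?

MP_H = (1/2)·12·H^(-1/2) = 6·H^(-1/2).
Setting P·MP_H = w: 114·H^(-1/2) = w.
Solving for H: H^(-1/2) = w/114, so H = (114/w)^(2).

H(w) = 12996/w²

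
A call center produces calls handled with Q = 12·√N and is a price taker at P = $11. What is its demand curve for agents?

MP_N = (1/2)·12·N^(-1/2) = 6·N^(-1/2).
Setting P·MP_N = w: 66·N^(-1/2) = w.
Solving for N: N^(-1/2) = w/66, so N = (66/w)^(2).

N(w) = 4356/w²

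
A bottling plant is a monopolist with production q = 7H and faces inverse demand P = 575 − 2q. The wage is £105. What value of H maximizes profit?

H* = 20

Marginal revenue from the inverse demand is MR = 575 − 4q.
The marginal product is MP_H = 7.
A monopolist hires until marginal revenue product equals the wage: MR·MP_H = w.
(575 − 28H)·7 = 105, so H = 20.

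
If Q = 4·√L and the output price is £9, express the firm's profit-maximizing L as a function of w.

L(w) = 324/w²

MP_L = (1/2)·4·L^(-1/2) = 2·L^(-1/2).
Setting P·MP_L = w: 18·L^(-1/2) = w.
Solving for L: L^(-1/2) = w/18, so L = (18/w)^(2).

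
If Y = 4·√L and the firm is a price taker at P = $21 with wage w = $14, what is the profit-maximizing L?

L* = 9

MP_L = (1/2)·4·L^(-1/2) = 2·L^(-1/2).
Profit maximization for a price taker requires P·MP_L = w: 21·2·L^(-1/2) = 14.
So L^(-1/2) = 1/3, which gives L = 9.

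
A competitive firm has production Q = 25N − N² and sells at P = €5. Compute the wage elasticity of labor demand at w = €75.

From P·MP_N = w with MP_N = 25 − 2N, labor demand is N(w) = (25 − w/5)/2.
dN/dw = −1/(10) = -0.1.
At w = 75, N = 5, so ε = (dN/dw)·(w/N) = (-0.1)·(75/5) = -1.5.

ε = -1.5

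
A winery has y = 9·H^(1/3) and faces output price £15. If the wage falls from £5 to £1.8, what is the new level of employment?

H* = 125

From P·MP_H = w with MP_H = 3·H^(-2/3), the labor demand is H(w) = (45/w)^(3/2).
At w = 5: H = 27. At w = 1.8: H = 125.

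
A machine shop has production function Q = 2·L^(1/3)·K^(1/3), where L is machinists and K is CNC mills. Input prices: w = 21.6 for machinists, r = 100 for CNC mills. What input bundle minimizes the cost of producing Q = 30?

L* = 125, K* = 27

Cost minimization requires the marginal rate of technical substitution to equal the input-price ratio: MP_L/MP_K = w/r.
Here MP_L/MP_K = (1/3)·(K/L)/(1/3) = (K/L). Setting this equal to 21.6/100 = 0.216 gives K = 0.216L.
Substituting into Q = 30: 2·L^(1/3)·(0.216L)^(1/3) = 30.
Solving, L = 125 and K = 27.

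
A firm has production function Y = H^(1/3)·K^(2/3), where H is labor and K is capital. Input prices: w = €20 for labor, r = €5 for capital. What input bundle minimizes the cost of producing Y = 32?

Cost minimization requires the marginal rate of technical substitution to equal the input-price ratio: MP_H/MP_K = w/r.
Here MP_H/MP_K = (1/3)·(K/H)/(2/3) = 0.5·(K/H). Setting this equal to 20/5 = 4 gives K = 8H.
Substituting into Y = 32: H^(1/3)·(8H)^(2/3) = 32.
Solving, H = 8 and K = 64.

H* = 8, K* = 64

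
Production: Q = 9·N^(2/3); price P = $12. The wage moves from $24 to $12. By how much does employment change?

ΔN = 189

From P·MP_N = w with MP_N = 6·N^(-1/3), the labor demand is N(w) = (72/w)^(3).
At w = 24: N = 27. At w = 12: N = 216.
ΔN = 216 − 27 = 189.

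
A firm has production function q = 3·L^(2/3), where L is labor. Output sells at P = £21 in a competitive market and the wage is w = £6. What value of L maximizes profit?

L* = 343

MP_L = (2/3)·3·L^(-1/3) = 2·L^(-1/3).
Profit maximization for a price taker requires P·MP_L = w: 21·2·L^(-1/3) = 6.
So L^(-1/3) = 1/7, which gives L = 343.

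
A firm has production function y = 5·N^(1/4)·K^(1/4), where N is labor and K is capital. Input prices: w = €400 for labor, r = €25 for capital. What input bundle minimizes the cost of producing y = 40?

Cost minimization requires the marginal rate of technical substitution to equal the input-price ratio: MP_N/MP_K = w/r.
Here MP_N/MP_K = (1/4)·(K/N)/(1/4) = (K/N). Setting this equal to 400/25 = 16 gives K = 16N.
Substituting into y = 40: 5·N^(1/4)·(16N)^(1/4) = 40.
Solving, N = 16 and K = 256.

N* = 16, K* = 256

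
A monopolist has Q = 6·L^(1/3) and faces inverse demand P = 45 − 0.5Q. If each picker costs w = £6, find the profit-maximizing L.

Marginal revenue from the inverse demand is MR = 45 − Q.
The marginal product is MP_L = 2·L^(-2/3).
A monopolist hires until marginal revenue product equals the wage: MR·MP_L = w.
At L, Q = 6·L^(1/3). Substituting and solving: (45 − 6·L^(1/3))·2·L^(-2/3) = 6 gives L = 27.

L* = 27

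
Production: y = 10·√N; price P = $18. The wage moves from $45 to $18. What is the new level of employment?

N* = 25

From P·MP_N = w with MP_N = 5·N^(-1/2), the labor demand is N(w) = (90/w)^(2).
At w = 45: N = 4. At w = 18: N = 25.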